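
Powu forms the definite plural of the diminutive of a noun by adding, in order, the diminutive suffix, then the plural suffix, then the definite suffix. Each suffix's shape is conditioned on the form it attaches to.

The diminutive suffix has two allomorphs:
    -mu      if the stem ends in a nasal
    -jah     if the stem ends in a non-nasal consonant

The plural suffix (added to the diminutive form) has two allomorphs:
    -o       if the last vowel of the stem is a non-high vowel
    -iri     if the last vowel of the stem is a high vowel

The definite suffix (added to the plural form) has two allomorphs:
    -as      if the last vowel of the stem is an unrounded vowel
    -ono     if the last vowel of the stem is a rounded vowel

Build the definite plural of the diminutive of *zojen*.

zojenmuirias

*zojen* — final consonant /n/ (a nasal) → -mu → *zojenmu*.
The diminutive form *zojenmu*: last vowel = /u/, a high vowel → -iri → *zojenmuiri*.
The plural form *zojenmuiri*: last vowel = /i/, an unrounded vowel → -as → *zojenmuirias*.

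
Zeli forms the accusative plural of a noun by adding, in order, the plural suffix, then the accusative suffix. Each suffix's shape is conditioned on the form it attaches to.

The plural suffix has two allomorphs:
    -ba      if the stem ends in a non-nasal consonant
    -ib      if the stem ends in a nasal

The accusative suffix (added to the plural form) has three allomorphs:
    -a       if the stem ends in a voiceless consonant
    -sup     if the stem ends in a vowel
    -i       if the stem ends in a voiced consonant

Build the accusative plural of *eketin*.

The final consonant of *eketin* is /n/, which is a nasal, so the plural suffix is -ib, giving *eketinib*.
The final sound of the plural form *eketinib* is /b/, which is a voiced consonant, so the accusative suffix is -i, giving *eketinibi*.

eketinibi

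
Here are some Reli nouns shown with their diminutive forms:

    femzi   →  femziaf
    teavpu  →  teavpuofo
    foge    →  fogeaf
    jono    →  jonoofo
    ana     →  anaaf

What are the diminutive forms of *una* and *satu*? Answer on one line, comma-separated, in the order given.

Looking at the last vowel of each stem: -ofo when the last vowel of the stem is a rounded vowel (*teavpu*, *jono*); -af when the last vowel of the stem is an unrounded vowel (*femzi*, *foge*, *ana*).
Since the last vowel of *una* is /a/ (an unrounded vowel), it takes -af, giving *unaaf*.
*satu*: last vowel = /u/, a rounded vowel → -ofo → *satuofo*.

unaaf, satuofo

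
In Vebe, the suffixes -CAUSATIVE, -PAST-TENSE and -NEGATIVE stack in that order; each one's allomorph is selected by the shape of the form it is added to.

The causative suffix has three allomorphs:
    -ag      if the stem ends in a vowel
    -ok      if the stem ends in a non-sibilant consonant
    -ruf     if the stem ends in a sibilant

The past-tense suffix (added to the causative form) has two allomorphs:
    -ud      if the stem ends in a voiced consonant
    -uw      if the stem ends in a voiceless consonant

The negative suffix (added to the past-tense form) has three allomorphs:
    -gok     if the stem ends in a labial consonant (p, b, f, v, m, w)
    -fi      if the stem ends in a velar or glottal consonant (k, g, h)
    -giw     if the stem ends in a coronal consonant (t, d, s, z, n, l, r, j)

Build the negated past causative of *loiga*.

The final sound of *loiga* is /a/, which is a vowel, so the causative suffix is -ag, giving *loigaag*.
The causative form *loigaag*: final consonant = /g/, voiced → -ud → *loigaagud*.
The past-tense form *loigaagud* — final consonant /d/ (coronal) → -giw → *loigaagudgiw*.

loigaagudgiw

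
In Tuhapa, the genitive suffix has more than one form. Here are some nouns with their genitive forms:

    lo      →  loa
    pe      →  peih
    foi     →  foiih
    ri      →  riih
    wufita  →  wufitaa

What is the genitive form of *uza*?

uzaa

The suffix is conditioned by the last vowel: -ih when the last vowel of the stem is a front vowel (*pe*, *foi*, *ri*); -a when the last vowel of the stem is a back vowel (*lo*, *wufita*).
*uza*: last vowel = /a/, a back vowel → -a → *uzaa*.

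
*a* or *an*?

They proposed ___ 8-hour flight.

an

The indefinite article is chosen by the initial *sound* of the following word, not its spelling.
The number *8* is spoken "eight", beginning with /eɪt/ — a vowel sound.
So the article is *an*: They proposed an 8-hour flight.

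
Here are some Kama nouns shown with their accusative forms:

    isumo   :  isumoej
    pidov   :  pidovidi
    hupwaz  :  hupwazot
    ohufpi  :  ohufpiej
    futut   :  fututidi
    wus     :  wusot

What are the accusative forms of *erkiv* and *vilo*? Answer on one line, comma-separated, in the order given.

The alternation tracks the final sound of the stem — -ot when the stem ends in a sibilant (*hupwaz*, *wus*); -idi when the stem ends in a non-sibilant consonant (*pidov*, *futut*); -ej when the stem ends in a vowel (*isumo*, *ohufpi*).
*erkiv*: final sound = /v/, a non-sibilant consonant → -idi → *erkividi*.
The final sound of *vilo* is /o/, which is a vowel, so the suffix is -ej, giving *viloej*.

erkividi, viloej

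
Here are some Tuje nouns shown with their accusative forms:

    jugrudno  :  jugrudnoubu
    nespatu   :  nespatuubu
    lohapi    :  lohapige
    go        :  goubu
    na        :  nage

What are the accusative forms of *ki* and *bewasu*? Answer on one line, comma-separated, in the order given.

kige, bewasuubu

The alternation tracks the last vowel of the stem — -ubu when the last vowel of the stem is a rounded vowel (*jugrudno*, *nespatu*, *go*); -ge when the last vowel of the stem is an unrounded vowel (*lohapi*, *na*).
Since the last vowel of *ki* is /i/ (an unrounded vowel), it takes -ge, giving *kige*.
The last vowel of *bewasu* is /u/, which is a rounded vowel, so the suffix is -ubu, giving *bewasuubu*.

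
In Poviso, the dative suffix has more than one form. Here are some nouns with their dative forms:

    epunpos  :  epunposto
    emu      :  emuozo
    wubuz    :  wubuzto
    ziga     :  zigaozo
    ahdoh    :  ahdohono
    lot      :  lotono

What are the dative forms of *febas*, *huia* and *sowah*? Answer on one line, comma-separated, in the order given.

febasto, huiaozo, sowahono

Looking at the final sound of each stem: -to when the stem ends in a sibilant (*epunpos*, *wubuz*); -ono when the stem ends in a non-sibilant consonant (*ahdoh*, *lot*); -ozo when the stem ends in a vowel (*emu*, *ziga*).
The final sound of *febas* is /s/, which is a sibilant, so the suffix is -to, giving *febasto*.
*huia*: final sound = /a/, a vowel → -ozo → *huiaozo*.
*sowah* — final sound /h/ (a non-sibilant consonant) → -ono → *sowahono*.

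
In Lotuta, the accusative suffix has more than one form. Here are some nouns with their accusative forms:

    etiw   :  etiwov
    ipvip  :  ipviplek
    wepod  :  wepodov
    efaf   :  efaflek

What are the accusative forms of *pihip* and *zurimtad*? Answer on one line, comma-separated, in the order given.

pihiplek, zurimtadov

Looking at the final consonant of each stem: -lek when the stem ends in a voiceless consonant (*ipvip*, *efaf*); -ov when the stem ends in a voiced consonant (*etiw*, *wepod*).
*pihip* — final consonant /p/ (voiceless) → -lek → *pihiplek*.
*zurimtad* — final consonant /d/ (voiced) → -ov → *zurimtadov*.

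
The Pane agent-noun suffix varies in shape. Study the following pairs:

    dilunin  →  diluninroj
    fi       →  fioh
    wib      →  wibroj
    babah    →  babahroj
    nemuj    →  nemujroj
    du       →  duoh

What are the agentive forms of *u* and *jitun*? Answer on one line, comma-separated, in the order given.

The suffix is conditioned by the final sound: -roj when the stem ends in a consonant (*dilunin*, *wib*, *babah*, *nemuj*); -oh when the stem ends in a vowel (*fi*, *du*).
*u*: final sound = /u/, a vowel → -oh → *uoh*.
*jitun*: final sound = /n/, a consonant → -roj → *jitunroj*.

uoh, jitunroj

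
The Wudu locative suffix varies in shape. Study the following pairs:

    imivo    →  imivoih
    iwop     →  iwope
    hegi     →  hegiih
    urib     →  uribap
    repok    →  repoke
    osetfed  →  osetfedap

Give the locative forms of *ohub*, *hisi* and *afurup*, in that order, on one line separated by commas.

ohubap, hisiih, afurupe

The suffix is conditioned by the final sound: -e when the stem ends in a voiceless consonant (*iwop*, *repok*); -ap when the stem ends in a voiced consonant (*urib*, *osetfed*); -ih when the stem ends in a vowel (*imivo*, *hegi*).
*ohub*: final sound = /b/, a voiced consonant → -ap → *ohubap*.
The final sound of *hisi* is /i/, which is a vowel, so the suffix is -ih, giving *hisiih*.
The final sound of *afurup* is /p/, which is a voiceless consonant, so the suffix is -e, giving *afurupe*.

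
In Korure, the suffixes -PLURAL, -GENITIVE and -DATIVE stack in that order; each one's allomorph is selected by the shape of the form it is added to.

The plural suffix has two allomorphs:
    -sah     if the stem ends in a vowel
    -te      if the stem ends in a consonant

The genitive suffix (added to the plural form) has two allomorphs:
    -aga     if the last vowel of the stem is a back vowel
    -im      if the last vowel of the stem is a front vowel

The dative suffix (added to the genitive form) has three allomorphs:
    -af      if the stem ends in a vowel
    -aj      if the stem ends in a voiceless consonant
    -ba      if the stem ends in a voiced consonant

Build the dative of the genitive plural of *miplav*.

*miplav* — final sound /v/ (a consonant) → -te → *miplavte*.
Since the last vowel of the plural form *miplavte* is /e/ (a front vowel), it takes -im, giving *miplavteim*.
The genitive form *miplavteim* — final sound /m/ (a voiced consonant) → -ba → *miplavteimba*.

miplavteimba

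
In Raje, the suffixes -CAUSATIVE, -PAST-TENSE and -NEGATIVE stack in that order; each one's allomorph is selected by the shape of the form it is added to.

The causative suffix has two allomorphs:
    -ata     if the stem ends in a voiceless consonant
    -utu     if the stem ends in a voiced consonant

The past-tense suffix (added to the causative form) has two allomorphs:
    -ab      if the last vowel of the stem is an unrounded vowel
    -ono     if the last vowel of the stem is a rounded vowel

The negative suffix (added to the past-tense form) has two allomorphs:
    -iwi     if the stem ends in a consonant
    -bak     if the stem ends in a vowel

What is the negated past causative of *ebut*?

*ebut* — final consonant /t/ (voiceless) → -ata → *ebutata*.
The last vowel of the causative form *ebutata* is /a/, which is an unrounded vowel, so the past-tense suffix is -ab, giving *ebutataab*.
The past-tense form *ebutataab*: final sound = /b/, a consonant → -iwi → *ebutataabiwi*.

ebutataabiwi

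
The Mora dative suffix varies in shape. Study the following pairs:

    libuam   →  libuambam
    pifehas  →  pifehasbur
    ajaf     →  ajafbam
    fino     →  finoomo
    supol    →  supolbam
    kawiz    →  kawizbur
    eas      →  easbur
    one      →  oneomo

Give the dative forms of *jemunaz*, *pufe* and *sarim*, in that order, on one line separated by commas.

jemunazbur, pufeomo, sarimbam

The pattern is sibilance of the final sound: -bur when the stem ends in a sibilant (*pifehas*, *kawiz*, *eas*); -bam when the stem ends in a non-sibilant consonant (*libuam*, *ajaf*, *supol*); -omo when the stem ends in a vowel (*fino*, *one*).
*jemunaz* — final sound /z/ (a sibilant) → -bur → *jemunazbur*.
*pufe*: final sound = /e/, a vowel → -omo → *pufeomo*.
Since the final sound of *sarim* is /m/ (a non-sibilant consonant), it takes -bam, giving *sarimbam*.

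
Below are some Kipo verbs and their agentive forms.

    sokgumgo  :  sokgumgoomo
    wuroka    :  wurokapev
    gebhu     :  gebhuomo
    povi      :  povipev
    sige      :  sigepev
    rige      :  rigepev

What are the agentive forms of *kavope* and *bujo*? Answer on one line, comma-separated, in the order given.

The suffix is conditioned by the last vowel: -omo when the last vowel of the stem is a rounded vowel (*sokgumgo*, *gebhu*); -pev when the last vowel of the stem is an unrounded vowel (*wuroka*, *povi*, *sige*, *rige*).
*kavope*: last vowel = /e/, an unrounded vowel → -pev → *kavopepev*.
*bujo*: last vowel = /o/, a rounded vowel → -omo → *bujoomo*.

kavopepev, bujoomo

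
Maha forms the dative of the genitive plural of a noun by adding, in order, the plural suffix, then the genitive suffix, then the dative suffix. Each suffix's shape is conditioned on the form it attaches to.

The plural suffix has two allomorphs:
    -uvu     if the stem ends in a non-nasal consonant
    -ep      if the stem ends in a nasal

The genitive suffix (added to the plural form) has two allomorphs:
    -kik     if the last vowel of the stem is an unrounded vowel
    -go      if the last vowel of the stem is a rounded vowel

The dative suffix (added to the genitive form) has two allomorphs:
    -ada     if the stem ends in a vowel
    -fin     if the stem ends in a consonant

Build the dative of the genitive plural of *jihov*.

The final consonant of *jihov* is /v/, which is non-nasal, so the plural suffix is -uvu, giving *jihovuvu*.
The last vowel of the plural form *jihovuvu* is /u/, which is a rounded vowel, so the genitive suffix is -go, giving *jihovuvugo*.
The genitive form *jihovuvugo* — final sound /o/ (a vowel) → -ada → *jihovuvugoada*.

jihovuvugoada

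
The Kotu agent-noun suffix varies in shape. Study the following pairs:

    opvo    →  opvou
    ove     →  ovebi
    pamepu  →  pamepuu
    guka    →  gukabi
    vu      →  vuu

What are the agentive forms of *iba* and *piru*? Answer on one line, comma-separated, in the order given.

The suffix is conditioned by the last vowel: -u when the last vowel of the stem is a rounded vowel (*opvo*, *pamepu*, *vu*); -bi when the last vowel of the stem is an unrounded vowel (*ove*, *guka*).
*iba*: last vowel = /a/, an unrounded vowel → -bi → *ibabi*.
Since the last vowel of *piru* is /u/ (a rounded vowel), it takes -u, giving *piruu*.

ibabi, piruu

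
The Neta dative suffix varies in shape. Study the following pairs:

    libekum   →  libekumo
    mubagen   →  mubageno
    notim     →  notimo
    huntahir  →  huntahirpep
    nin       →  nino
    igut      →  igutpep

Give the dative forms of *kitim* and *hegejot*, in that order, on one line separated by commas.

kitimo, hegejotpep

The alternation tracks the final consonant of the stem — -o when the stem ends in a nasal (*libekum*, *mubagen*, *notim*, *nin*); -pep when the stem ends in a non-nasal consonant (*huntahir*, *igut*).
Since the final consonant of *kitim* is /m/ (a nasal), it takes -o, giving *kitimo*.
*hegejot* — final consonant /t/ (non-nasal) → -pep → *hegejotpep*.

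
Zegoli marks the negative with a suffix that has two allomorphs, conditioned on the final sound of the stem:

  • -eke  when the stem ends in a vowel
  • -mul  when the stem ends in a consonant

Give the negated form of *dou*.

The final sound of *dou* is /u/, which is a vowel, so the suffix is -eke, giving *doueke*.

doueke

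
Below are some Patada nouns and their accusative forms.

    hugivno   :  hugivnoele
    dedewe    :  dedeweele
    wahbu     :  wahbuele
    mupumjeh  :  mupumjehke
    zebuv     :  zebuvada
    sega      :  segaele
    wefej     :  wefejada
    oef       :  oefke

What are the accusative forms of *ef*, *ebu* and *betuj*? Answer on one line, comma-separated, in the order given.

Looking at the final sound of each stem: -ke when the stem ends in a voiceless consonant (*mupumjeh*, *oef*); -ada when the stem ends in a voiced consonant (*zebuv*, *wefej*); -ele when the stem ends in a vowel (*hugivno*, *dedewe*, *wahbu*, *sega*).
The final sound of *ef* is /f/, which is a voiceless consonant, so the suffix is -ke, giving *efke*.
The final sound of *ebu* is /u/, which is a vowel, so the suffix is -ele, giving *ebuele*.
*betuj*: final sound = /j/, a voiced consonant → -ada → *betujada*.

efke, ebuele, betujada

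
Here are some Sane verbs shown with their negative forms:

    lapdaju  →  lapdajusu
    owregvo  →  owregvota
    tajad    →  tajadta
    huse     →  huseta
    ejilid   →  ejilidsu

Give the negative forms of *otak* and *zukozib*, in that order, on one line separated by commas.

otakta, zukozibsu

Looking at the last vowel of each stem: -su when the last vowel of the stem is a high vowel (*lapdaju*, *ejilid*); -ta when the last vowel of the stem is a non-high vowel (*owregvo*, *tajad*, *huse*).
The last vowel of *otak* is /a/, which is a non-high vowel, so the suffix is -ta, giving *otakta*.
*zukozib*: last vowel = /i/, a high vowel → -su → *zukozibsu*.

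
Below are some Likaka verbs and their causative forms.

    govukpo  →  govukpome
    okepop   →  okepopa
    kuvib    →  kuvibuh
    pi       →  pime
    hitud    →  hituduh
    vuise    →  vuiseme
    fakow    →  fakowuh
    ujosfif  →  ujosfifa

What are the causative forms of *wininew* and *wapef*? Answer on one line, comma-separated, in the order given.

Looking at the final sound of each stem: -a when the stem ends in a voiceless consonant (*okepop*, *ujosfif*); -uh when the stem ends in a voiced consonant (*kuvib*, *hitud*, *fakow*); -me when the stem ends in a vowel (*govukpo*, *pi*, *vuise*).
The final sound of *wininew* is /w/, which is a voiced consonant, so the suffix is -uh, giving *wininewuh*.
*wapef* — final sound /f/ (a voiceless consonant) → -a → *wapefa*.

wininewuh, wapefa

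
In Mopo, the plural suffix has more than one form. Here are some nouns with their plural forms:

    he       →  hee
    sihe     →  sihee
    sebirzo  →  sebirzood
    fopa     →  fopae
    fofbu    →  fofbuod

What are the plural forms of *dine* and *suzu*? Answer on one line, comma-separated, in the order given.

dinee, suzuod

Looking at the last vowel of each stem: -od when the last vowel of the stem is a rounded vowel (*sebirzo*, *fofbu*); -e when the last vowel of the stem is an unrounded vowel (*he*, *sihe*, *fopa*).
*dine* — last vowel /e/ (an unrounded vowel) → -e → *dinee*.
The last vowel of *suzu* is /u/, which is a rounded vowel, so the suffix is -od, giving *suzuod*.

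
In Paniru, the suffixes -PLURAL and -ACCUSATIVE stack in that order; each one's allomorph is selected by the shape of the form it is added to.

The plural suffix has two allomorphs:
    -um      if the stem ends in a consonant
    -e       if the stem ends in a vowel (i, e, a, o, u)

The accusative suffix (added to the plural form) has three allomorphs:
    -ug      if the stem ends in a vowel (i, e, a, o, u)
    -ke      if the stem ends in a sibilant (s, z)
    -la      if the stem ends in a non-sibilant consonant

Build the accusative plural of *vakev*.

The final sound of *vakev* is /v/, which is a consonant, so the plural suffix is -um, giving *vakevum*.
The plural form *vakevum* — final sound /m/ (a non-sibilant consonant) → -la → *vakevumla*.

vakevumla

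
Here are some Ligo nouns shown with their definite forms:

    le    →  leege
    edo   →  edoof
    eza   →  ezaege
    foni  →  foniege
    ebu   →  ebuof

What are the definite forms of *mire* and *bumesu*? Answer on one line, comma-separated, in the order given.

The pattern is rounding harmony: -of when the last vowel of the stem is a rounded vowel (*edo*, *ebu*); -ege when the last vowel of the stem is an unrounded vowel (*le*, *eza*, *foni*).
*mire* — last vowel /e/ (an unrounded vowel) → -ege → *mireege*.
*bumesu* — last vowel /u/ (a rounded vowel) → -of → *bumesuof*.

mireege, bumesuof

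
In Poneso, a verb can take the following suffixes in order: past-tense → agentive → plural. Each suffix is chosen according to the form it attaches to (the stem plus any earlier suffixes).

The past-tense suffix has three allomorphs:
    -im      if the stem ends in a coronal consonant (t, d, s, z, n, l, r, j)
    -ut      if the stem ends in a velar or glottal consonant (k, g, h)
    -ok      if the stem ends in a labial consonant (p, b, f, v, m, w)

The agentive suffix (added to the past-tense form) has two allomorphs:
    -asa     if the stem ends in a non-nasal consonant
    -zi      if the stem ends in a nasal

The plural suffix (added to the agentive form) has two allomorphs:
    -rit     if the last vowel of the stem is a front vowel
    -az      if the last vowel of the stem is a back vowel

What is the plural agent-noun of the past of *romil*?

romilimzirit

*romil*: final consonant = /l/, coronal → -im → *romilim*.
The past-tense form *romilim* — final consonant /m/ (a nasal) → -zi → *romilimzi*.
The agentive form *romilimzi*: last vowel = /i/, a front vowel → -rit → *romilimzirit*.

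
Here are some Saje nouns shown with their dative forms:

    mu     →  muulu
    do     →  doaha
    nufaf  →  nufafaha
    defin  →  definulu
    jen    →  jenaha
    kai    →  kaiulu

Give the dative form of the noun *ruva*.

The alternation tracks the last vowel of the stem — -ulu when the last vowel of the stem is a high vowel (*mu*, *defin*, *kai*); -aha when the last vowel of the stem is a non-high vowel (*do*, *nufaf*, *jen*).
The last vowel of *ruva* is /a/, which is a non-high vowel, so the suffix is -aha, giving *ruvaaha*.

ruvaaha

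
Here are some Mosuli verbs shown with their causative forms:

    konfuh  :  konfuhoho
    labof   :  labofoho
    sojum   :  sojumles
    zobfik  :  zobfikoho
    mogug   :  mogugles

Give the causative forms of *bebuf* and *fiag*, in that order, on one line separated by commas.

bebufoho, fiagles

The pattern is voicing of the final consonant: -oho when the stem ends in a voiceless consonant (*konfuh*, *labof*, *zobfik*); -les when the stem ends in a voiced consonant (*sojum*, *mogug*).
*bebuf*: final consonant = /f/, voiceless → -oho → *bebufoho*.
Since the final consonant of *fiag* is /g/ (voiced), it takes -les, giving *fiagles*.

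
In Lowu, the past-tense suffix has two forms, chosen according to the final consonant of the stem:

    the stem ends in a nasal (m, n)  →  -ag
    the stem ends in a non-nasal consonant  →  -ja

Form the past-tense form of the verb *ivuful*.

*ivuful*: final consonant = /l/, non-nasal → -ja → *ivufulja*.

ivufulja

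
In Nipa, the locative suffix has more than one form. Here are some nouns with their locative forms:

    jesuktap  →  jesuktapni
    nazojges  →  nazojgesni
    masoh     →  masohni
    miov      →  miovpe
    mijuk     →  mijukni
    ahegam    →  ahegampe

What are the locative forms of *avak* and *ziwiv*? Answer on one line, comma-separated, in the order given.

The suffix is conditioned by the final consonant: -ni when the stem ends in a voiceless consonant (*jesuktap*, *nazojges*, *masoh*, *mijuk*); -pe when the stem ends in a voiced consonant (*miov*, *ahegam*).
Since the final consonant of *avak* is /k/ (voiceless), it takes -ni, giving *avakni*.
*ziwiv*: final consonant = /v/, voiced → -pe → *ziwivpe*.

avakni, ziwivpe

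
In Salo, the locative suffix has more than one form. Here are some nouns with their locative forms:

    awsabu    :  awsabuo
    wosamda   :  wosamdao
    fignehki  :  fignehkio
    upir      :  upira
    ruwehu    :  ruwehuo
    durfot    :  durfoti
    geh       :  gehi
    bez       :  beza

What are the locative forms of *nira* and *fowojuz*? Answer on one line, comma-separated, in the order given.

nirao, fowojuza

Looking at the final sound of each stem: -i when the stem ends in a voiceless consonant (*durfot*, *geh*); -a when the stem ends in a voiced consonant (*upir*, *bez*); -o when the stem ends in a vowel (*awsabu*, *wosamda*, *fignehki*, *ruwehu*).
Since the final sound of *nira* is /a/ (a vowel), it takes -o, giving *nirao*.
The final sound of *fowojuz* is /z/, which is a voiced consonant, so the suffix is -a, giving *fowojuza*.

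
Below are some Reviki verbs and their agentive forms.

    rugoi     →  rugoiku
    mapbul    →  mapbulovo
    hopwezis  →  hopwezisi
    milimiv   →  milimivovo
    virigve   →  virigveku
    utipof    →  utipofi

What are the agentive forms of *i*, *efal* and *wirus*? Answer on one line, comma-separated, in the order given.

iku, efalovo, wirusi

The alternation tracks the final sound of the stem — -i when the stem ends in a voiceless consonant (*hopwezis*, *utipof*); -ovo when the stem ends in a voiced consonant (*mapbul*, *milimiv*); -ku when the stem ends in a vowel (*rugoi*, *virigve*).
The final sound of *i* is /i/, which is a vowel, so the suffix is -ku, giving *iku*.
Since the final sound of *efal* is /l/ (a voiced consonant), it takes -ovo, giving *efalovo*.
*wirus* — final sound /s/ (a voiceless consonant) → -i → *wirusi*.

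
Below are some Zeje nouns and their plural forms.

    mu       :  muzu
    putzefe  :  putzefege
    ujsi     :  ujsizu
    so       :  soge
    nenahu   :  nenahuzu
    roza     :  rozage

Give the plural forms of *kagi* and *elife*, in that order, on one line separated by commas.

The pattern is height harmony: -zu when the last vowel of the stem is a high vowel (*mu*, *ujsi*, *nenahu*); -ge when the last vowel of the stem is a non-high vowel (*putzefe*, *so*, *roza*).
*kagi* — last vowel /i/ (a high vowel) → -zu → *kagizu*.
*elife*: last vowel = /e/, a non-high vowel → -ge → *elifege*.

kagizu, elifege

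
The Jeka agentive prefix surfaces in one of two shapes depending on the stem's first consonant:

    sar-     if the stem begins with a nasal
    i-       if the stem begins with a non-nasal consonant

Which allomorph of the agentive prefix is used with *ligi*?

The first consonant of *ligi* is /l/, which is non-nasal, so the prefix is i-.

i-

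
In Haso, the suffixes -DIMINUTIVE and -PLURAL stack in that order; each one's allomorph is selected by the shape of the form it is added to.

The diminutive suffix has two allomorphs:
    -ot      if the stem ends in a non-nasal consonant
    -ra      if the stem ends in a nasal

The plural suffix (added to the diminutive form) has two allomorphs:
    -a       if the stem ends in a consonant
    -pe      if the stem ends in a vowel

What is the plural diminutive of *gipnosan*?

gipnosanrape

Since the final consonant of *gipnosan* is /n/ (a nasal), it takes -ra, giving *gipnosanra*.
The diminutive form *gipnosanra*: final sound = /a/, a vowel → -pe → *gipnosanrape*.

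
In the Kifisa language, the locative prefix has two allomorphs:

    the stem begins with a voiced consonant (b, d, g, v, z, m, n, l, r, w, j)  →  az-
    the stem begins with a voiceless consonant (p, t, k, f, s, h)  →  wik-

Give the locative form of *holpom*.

wikholpom

*holpom*: first consonant = /h/, voiceless → wik- → *wikholpom*.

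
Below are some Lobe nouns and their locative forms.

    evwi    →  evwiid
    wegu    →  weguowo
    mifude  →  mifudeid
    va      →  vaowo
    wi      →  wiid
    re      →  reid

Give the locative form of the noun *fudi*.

The alternation tracks the last vowel of the stem — -id when the last vowel of the stem is a front vowel (*evwi*, *mifude*, *wi*, *re*); -owo when the last vowel of the stem is a back vowel (*wegu*, *va*).
Since the last vowel of *fudi* is /i/ (a front vowel), it takes -id, giving *fudiid*.

fudiid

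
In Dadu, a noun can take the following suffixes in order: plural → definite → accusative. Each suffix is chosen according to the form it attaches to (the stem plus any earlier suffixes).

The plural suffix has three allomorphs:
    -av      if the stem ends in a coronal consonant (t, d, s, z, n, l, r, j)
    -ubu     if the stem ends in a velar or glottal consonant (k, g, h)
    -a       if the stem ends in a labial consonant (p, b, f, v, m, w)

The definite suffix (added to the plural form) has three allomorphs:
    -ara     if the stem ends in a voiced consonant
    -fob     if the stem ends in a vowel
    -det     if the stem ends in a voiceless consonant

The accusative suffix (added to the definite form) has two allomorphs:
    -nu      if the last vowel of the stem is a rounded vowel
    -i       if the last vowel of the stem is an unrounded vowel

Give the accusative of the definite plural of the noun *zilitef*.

*zilitef* — final consonant /f/ (labial) → -a → *zilitefa*.
The plural form *zilitefa* — final sound /a/ (a vowel) → -fob → *zilitefafob*.
The last vowel of the definite form *zilitefafob* is /o/, which is a rounded vowel, so the accusative suffix is -nu, giving *zilitefafobnu*.

zilitefafobnu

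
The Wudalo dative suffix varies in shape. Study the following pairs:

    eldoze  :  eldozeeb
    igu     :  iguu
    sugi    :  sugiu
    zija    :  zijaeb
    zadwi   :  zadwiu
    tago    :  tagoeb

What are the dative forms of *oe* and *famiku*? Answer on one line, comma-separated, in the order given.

oeeb, famikuu

Looking at the last vowel of each stem: -u when the last vowel of the stem is a high vowel (*igu*, *sugi*, *zadwi*); -eb when the last vowel of the stem is a non-high vowel (*eldoze*, *zija*, *tago*).
*oe*: last vowel = /e/, a non-high vowel → -eb → *oeeb*.
*famiku*: last vowel = /u/, a high vowel → -u → *famikuu*.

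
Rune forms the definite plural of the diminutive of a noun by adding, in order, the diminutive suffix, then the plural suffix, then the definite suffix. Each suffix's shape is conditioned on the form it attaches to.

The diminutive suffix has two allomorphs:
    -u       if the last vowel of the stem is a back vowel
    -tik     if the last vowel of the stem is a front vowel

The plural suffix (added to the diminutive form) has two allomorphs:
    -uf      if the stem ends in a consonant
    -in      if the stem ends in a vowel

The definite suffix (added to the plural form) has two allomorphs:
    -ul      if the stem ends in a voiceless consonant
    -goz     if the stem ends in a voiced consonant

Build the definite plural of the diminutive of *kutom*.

*kutom* — last vowel /o/ (a back vowel) → -u → *kutomu*.
The diminutive form *kutomu* — final sound /u/ (a vowel) → -in → *kutomuin*.
The plural form *kutomuin*: final consonant = /n/, voiced → -goz → *kutomuingoz*.

kutomuingoz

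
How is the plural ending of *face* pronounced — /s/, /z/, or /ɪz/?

The stem *face* ends in a sibilant (/s, z, ʃ, ʒ, tʃ, dʒ/).
The plural suffix surfaces as /ɪz/ after sibilants, /s/ after other voiceless consonants, and /z/ after other voiced sounds.
So the plural -s on *face* is pronounced /ɪz/.

/ɪz/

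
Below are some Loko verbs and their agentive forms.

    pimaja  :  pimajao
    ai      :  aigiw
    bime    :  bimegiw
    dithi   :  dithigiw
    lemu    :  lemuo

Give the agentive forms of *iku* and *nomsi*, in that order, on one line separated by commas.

ikuo, nomsigiw

The pattern is front/back vowel harmony: -giw when the last vowel of the stem is a front vowel (*ai*, *bime*, *dithi*); -o when the last vowel of the stem is a back vowel (*pimaja*, *lemu*).
The last vowel of *iku* is /u/, which is a back vowel, so the suffix is -o, giving *ikuo*.
*nomsi* — last vowel /i/ (a front vowel) → -giw → *nomsigiw*.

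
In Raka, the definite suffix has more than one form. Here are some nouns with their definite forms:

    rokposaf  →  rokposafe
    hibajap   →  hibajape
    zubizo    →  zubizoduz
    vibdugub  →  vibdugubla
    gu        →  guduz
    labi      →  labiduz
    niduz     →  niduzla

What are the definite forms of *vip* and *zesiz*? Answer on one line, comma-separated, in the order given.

vipe, zesizla

The alternation tracks the final sound of the stem — -e when the stem ends in a voiceless consonant (*rokposaf*, *hibajap*); -la when the stem ends in a voiced consonant (*vibdugub*, *niduz*); -duz when the stem ends in a vowel (*zubizo*, *gu*, *labi*).
Since the final sound of *vip* is /p/ (a voiceless consonant), it takes -e, giving *vipe*.
*zesiz*: final sound = /z/, a voiced consonant → -la → *zesizla*.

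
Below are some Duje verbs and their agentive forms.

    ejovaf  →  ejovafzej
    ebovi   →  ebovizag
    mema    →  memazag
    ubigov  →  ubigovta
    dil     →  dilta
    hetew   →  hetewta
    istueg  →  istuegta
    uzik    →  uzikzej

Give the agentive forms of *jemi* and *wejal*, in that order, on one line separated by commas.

jemizag, wejalta

Looking at the final sound of each stem: -zej when the stem ends in a voiceless consonant (*ejovaf*, *uzik*); -ta when the stem ends in a voiced consonant (*ubigov*, *dil*, *hetew*, *istueg*); -zag when the stem ends in a vowel (*ebovi*, *mema*).
*jemi*: final sound = /i/, a vowel → -zag → *jemizag*.
*wejal*: final sound = /l/, a voiced consonant → -ta → *wejalta*.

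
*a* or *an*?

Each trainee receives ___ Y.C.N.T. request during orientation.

The indefinite article is chosen by the initial *sound* of the following word, not its spelling.
The initialism *Y.C.N.T.* is read letter by letter; the first letter, Y, is pronounced /waɪ/, which begins with a consonant sound.
So the article is *a*: Each trainee receives a Y.C.N.T. request during orientation.

a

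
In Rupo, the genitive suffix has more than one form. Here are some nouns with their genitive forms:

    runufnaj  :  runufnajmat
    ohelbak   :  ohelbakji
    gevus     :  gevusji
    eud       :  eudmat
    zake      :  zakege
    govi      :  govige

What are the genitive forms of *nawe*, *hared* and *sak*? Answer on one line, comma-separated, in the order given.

The alternation tracks the final sound of the stem — -ji when the stem ends in a voiceless consonant (*ohelbak*, *gevus*); -mat when the stem ends in a voiced consonant (*runufnaj*, *eud*); -ge when the stem ends in a vowel (*zake*, *govi*).
*nawe*: final sound = /e/, a vowel → -ge → *nawege*.
*hared* — final sound /d/ (a voiced consonant) → -mat → *haredmat*.
The final sound of *sak* is /k/, which is a voiceless consonant, so the suffix is -ji, giving *sakji*.

nawege, haredmat, sakji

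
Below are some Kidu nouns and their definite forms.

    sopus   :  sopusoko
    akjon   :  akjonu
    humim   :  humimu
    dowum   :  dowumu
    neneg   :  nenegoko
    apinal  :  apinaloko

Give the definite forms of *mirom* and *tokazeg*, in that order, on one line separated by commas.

The alternation tracks the final consonant of the stem — -u when the stem ends in a nasal (*akjon*, *humim*, *dowum*); -oko when the stem ends in a non-nasal consonant (*sopus*, *neneg*, *apinal*).
Since the final consonant of *mirom* is /m/ (a nasal), it takes -u, giving *miromu*.
Since the final consonant of *tokazeg* is /g/ (non-nasal), it takes -oko, giving *tokazegoko*.

miromu, tokazegoko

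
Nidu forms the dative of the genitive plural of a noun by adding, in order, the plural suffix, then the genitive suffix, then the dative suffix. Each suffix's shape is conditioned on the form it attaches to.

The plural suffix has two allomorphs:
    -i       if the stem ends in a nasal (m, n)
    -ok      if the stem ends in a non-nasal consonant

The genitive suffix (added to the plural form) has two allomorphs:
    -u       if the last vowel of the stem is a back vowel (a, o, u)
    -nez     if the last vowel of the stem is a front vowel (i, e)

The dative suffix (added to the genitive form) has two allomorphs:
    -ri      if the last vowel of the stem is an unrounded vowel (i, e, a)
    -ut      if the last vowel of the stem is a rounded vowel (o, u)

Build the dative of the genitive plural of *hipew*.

*hipew*: final consonant = /w/, non-nasal → -ok → *hipewok*.
The last vowel of the plural form *hipewok* is /o/, which is a back vowel, so the genitive suffix is -u, giving *hipewoku*.
Since the last vowel of the genitive form *hipewoku* is /u/ (a rounded vowel), it takes -ut, giving *hipewokuut*.

hipewokuut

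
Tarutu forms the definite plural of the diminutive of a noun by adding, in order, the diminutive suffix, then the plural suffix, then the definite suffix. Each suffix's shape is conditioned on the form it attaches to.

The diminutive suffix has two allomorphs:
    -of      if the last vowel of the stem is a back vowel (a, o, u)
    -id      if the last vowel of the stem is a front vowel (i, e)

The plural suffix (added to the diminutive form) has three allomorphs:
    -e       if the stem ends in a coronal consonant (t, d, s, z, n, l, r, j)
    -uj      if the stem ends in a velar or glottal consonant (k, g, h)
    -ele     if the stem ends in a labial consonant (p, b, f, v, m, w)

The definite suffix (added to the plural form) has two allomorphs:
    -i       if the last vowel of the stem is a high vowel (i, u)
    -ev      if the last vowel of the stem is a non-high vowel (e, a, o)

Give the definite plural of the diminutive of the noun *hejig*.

hejigideev

*hejig* — last vowel /i/ (a front vowel) → -id → *hejigid*.
The final consonant of the diminutive form *hejigid* is /d/, which is coronal, so the plural suffix is -e, giving *hejigide*.
The last vowel of the plural form *hejigide* is /e/, which is a non-high vowel, so the definite suffix is -ev, giving *hejigideev*.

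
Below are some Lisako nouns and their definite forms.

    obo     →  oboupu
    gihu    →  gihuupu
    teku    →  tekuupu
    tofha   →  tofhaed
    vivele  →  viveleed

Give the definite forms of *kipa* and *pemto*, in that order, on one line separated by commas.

Looking at the last vowel of each stem: -upu when the last vowel of the stem is a rounded vowel (*obo*, *gihu*, *teku*); -ed when the last vowel of the stem is an unrounded vowel (*tofha*, *vivele*).
Since the last vowel of *kipa* is /a/ (an unrounded vowel), it takes -ed, giving *kipaed*.
The last vowel of *pemto* is /o/, which is a rounded vowel, so the suffix is -upu, giving *pemtoupu*.

kipaed, pemtoupu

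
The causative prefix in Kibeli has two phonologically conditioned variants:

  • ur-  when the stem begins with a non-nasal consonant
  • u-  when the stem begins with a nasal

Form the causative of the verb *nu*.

unu

Since the first consonant of *nu* is /n/ (a nasal), it takes u-, giving *unu*.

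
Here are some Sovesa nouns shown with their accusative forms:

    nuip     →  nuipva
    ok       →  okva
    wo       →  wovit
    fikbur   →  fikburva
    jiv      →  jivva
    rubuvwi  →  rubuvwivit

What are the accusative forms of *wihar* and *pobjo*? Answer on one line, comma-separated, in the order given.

The alternation tracks the final sound of the stem — -va when the stem ends in a consonant (*nuip*, *ok*, *fikbur*, *jiv*); -vit when the stem ends in a vowel (*wo*, *rubuvwi*).
*wihar*: final sound = /r/, a consonant → -va → *wiharva*.
The final sound of *pobjo* is /o/, which is a vowel, so the suffix is -vit, giving *pobjovit*.

wiharva, pobjovit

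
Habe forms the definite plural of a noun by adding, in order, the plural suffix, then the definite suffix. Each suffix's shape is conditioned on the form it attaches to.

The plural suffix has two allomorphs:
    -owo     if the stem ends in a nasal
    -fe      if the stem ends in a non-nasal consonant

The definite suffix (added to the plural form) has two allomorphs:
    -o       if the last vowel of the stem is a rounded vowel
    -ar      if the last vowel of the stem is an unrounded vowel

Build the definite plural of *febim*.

febimowoo

*febim*: final consonant = /m/, a nasal → -owo → *febimowo*.
The plural form *febimowo* — last vowel /o/ (a rounded vowel) → -o → *febimowoo*.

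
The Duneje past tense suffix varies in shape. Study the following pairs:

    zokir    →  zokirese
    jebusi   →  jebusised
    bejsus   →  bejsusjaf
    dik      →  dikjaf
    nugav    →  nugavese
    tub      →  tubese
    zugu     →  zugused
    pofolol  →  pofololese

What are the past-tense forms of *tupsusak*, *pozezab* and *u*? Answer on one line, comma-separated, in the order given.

The pattern is voicing of the final sound: -jaf when the stem ends in a voiceless consonant (*bejsus*, *dik*); -ese when the stem ends in a voiced consonant (*zokir*, *nugav*, *tub*, *pofolol*); -sed when the stem ends in a vowel (*jebusi*, *zugu*).
Since the final sound of *tupsusak* is /k/ (a voiceless consonant), it takes -jaf, giving *tupsusakjaf*.
The final sound of *pozezab* is /b/, which is a voiced consonant, so the suffix is -ese, giving *pozezabese*.
Since the final sound of *u* is /u/ (a vowel), it takes -sed, giving *used*.

tupsusakjaf, pozezabese, used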